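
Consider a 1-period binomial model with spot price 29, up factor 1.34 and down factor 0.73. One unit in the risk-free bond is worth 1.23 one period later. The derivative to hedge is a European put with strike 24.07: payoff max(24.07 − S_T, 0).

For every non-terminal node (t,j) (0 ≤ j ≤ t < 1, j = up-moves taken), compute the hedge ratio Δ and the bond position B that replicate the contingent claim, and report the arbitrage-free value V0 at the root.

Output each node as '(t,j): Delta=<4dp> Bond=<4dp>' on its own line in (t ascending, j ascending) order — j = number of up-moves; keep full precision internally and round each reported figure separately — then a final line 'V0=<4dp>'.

Under the risk-neutral measure, an up-move has probability p* = (R−d)/(u−d) = 0.8197 and values discount at R = 1.23.
At expiry t=1: V(1,0)=2.9000, V(1,1)=0.0000
(0,0): S=29.0000. Δ = (V_up−V_dn)/(S_up−S_dn) = (0.0000−2.9000)/(38.8600−21.1700) = -0.1639. V = [p*·0.0000 + (1−p*)·2.9000]/1.23 = 0.4252. B = V − Δ·S = 5.1793.
The time-0 hedge costs 0.4252, which is the no-arbitrage price.

(0,0): Delta=-0.1639 Bond=5.1793
V0=0.4252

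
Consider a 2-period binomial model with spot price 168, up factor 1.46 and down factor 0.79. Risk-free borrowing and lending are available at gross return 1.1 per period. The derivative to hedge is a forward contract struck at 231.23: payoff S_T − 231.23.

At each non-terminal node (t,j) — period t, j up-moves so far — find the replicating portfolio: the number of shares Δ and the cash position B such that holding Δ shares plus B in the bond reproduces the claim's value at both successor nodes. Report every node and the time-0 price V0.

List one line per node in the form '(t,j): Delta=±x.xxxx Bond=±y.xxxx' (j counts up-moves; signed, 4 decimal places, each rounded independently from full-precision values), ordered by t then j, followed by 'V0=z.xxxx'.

(0,0): Delta=1.0000 Bond=-191.0992
(1,0): Delta=1.0000 Bond=-210.2091
(1,1): Delta=1.0000 Bond=-210.2091
V0=-23.0992

Under the risk-neutral measure, an up-move has probability p* = (R−d)/(u−d) = 0.4627 and values discount at R = 1.1.
At expiry t=2: V(2,0)=-126.3812, V(2,1)=-37.4588, V(2,2)=126.8788
  t=1,j=0: stock 132.7200 → up 193.7712 (V=-37.4588), down 104.8488 (V=-126.3812). Price -77.4891; hedge Δ=1.0000, bond B=-210.2091.
  t=1,j=1: stock 245.2800 → up 358.1088 (V=126.8788), down 193.7712 (V=-37.4588). Price 35.0709; hedge Δ=1.0000, bond B=-210.2091.
  t=0,j=0: stock 168.0000 → up 245.2800 (V=35.0709), down 132.7200 (V=-77.4891). Price -23.0992; hedge Δ=1.0000, bond B=-191.0992.
Each (Δ,B) replicates both successor values, so the strategy is self-financing and V0 is arbitrage-free.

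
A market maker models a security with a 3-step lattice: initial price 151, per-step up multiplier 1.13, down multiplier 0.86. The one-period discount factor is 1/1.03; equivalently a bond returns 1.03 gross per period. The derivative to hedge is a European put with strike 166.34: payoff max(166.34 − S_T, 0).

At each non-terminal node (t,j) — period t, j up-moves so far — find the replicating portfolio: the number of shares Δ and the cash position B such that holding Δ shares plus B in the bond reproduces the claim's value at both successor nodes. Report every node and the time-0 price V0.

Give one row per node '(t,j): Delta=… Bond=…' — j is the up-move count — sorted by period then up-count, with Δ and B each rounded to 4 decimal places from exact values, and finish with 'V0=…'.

(0,0): Delta=-0.5276 Bond=92.6699
(1,0): Delta=-1.0000 Bond=156.7914
(1,1): Delta=-0.3162 Bond=59.3669
(2,0): Delta=-1.0000 Bond=161.4951
(2,1): Delta=-1.0000 Bond=161.4951
(2,2): Delta=-0.0100 Bond=2.1201
V0=12.9971

Under the risk-neutral measure, an up-move has probability p* = (R−d)/(u−d) = 0.6296 and values discount at R = 1.03.
Terminal values V(3,·): V(3,0)=70.2955, V(3,1)=40.1421, V(3,2)=0.5218, V(3,3)=0.0000
(2,0): S=111.6796. Δ = (V_up−V_dn)/(S_up−S_dn) = (40.1421−70.2955)/(126.1979−96.0445) = -1.0000. V = [p*·40.1421 + (1−p*)·70.2955]/1.03 = 49.8155. B = V − Δ·S = 161.4951.
(2,1): S=146.7418. Δ = (V_up−V_dn)/(S_up−S_dn) = (0.5218−40.1421)/(165.8182−126.1979) = -1.0000. V = [p*·0.5218 + (1−p*)·40.1421]/1.03 = 14.7533. B = V − Δ·S = 161.4951.
(2,2): S=192.8119. Δ = (V_up−V_dn)/(S_up−S_dn) = (0.0000−0.5218)/(217.8774−165.8182) = -0.0100. V = [p*·0.0000 + (1−p*)·0.5218]/1.03 = 0.1876. B = V − Δ·S = 2.1201.
(1,0): S=129.8600. Δ = (V_up−V_dn)/(S_up−S_dn) = (14.7533−49.8155)/(146.7418−111.6796) = -1.0000. V = [p*·14.7533 + (1−p*)·49.8155]/1.03 = 26.9314. B = V − Δ·S = 156.7914.
(1,1): S=170.6300. Δ = (V_up−V_dn)/(S_up−S_dn) = (0.1876−14.7533)/(192.8119−146.7418) = -0.3162. V = [p*·0.1876 + (1−p*)·14.7533]/1.03 = 5.4197. B = V − Δ·S = 59.3669.
(0,0): S=151.0000. Δ = (V_up−V_dn)/(S_up−S_dn) = (5.4197−26.9314)/(170.6300−129.8600) = -0.5276. V = [p*·5.4197 + (1−p*)·26.9314]/1.03 = 12.9971. B = V − Δ·S = 92.6699.
Check: Δ(0,0)·S0 + B(0,0) = 12.9971 = V0.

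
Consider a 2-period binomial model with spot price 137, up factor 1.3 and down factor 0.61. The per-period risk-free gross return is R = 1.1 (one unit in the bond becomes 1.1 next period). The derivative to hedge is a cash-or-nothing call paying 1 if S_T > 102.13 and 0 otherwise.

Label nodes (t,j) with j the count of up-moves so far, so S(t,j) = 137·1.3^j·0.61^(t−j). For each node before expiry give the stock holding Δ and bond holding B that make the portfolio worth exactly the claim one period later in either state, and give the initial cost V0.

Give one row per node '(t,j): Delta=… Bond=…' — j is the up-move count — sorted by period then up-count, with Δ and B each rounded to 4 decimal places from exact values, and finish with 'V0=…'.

The replicating-portfolio and risk-neutral prices coincide; use p* = (1.1−0.61)/(1.3−0.61) = 0.7101 for the latter.
Terminal values V(2,·): V(2,0)=0.0000, V(2,1)=1.0000, V(2,2)=1.0000
  t=1,j=0: stock 83.5700 → up 108.6410 (V=1.0000), down 50.9777 (V=0.0000). Price 0.6456; hedge Δ=0.0173, bond B=-0.8037.
  t=1,j=1: stock 178.1000 → up 231.5300 (V=1.0000), down 108.6410 (V=1.0000). Price 0.9091; hedge Δ=0.0000, bond B=0.9091.
  t=0,j=0: stock 137.0000 → up 178.1000 (V=0.9091), down 83.5700 (V=0.6456). Price 0.7570; hedge Δ=0.0028, bond B=0.3751.
Check: Δ(0,0)·S0 + B(0,0) = 0.7570 = V0.

(0,0): Delta=0.0028 Bond=0.3751
(1,0): Delta=0.0173 Bond=-0.8037
(1,1): Delta=0.0000 Bond=0.9091
V0=0.7570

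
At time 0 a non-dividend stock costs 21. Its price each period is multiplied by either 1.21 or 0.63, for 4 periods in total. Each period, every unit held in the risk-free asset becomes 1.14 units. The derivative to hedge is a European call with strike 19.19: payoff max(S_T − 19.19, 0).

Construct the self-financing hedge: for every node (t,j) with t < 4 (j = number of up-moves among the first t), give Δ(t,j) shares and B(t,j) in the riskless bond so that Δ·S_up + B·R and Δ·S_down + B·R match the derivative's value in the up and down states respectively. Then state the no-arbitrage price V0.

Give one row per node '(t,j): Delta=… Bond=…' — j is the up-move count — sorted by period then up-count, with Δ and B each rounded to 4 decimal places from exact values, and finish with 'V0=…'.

(0,0): Delta=0.8789 Bond=-8.4895
(1,0): Delta=0.3293 Bond=-2.4079
(1,1): Delta=0.9181 Bond=-10.6759
(2,0): Delta=0.0000 Bond=0.0000
(2,1): Delta=0.3529 Bond=-3.1218
(2,2): Delta=0.9585 Bond=-13.4125
(3,0): Delta=0.0000 Bond=0.0000
(3,1): Delta=0.0000 Bond=0.0000
(3,2): Delta=0.3781 Bond=-4.0473
(3,3): Delta=1.0000 Bond=-16.8333
V0=9.9665

The replicating-portfolio and risk-neutral prices coincide; use p* = (1.14−0.63)/(1.21−0.63) = 0.8793 for the latter.
Terminal payoffs: V(4,0)=0.0000, V(4,1)=0.0000, V(4,2)=0.0000, V(4,3)=4.2478, V(4,4)=25.8254
Node (3,0) S=5.2510: V=(p*·0.0000+(1−p*)·0.0000)/1.14=0.0000; Δ=(0.0000−0.0000)/(6.3537−3.3081)=0.0000; B=V−Δ·S=0.0000
Node (3,1) S=10.0852: V=(p*·0.0000+(1−p*)·0.0000)/1.14=0.0000; Δ=(0.0000−0.0000)/(12.2031−6.3537)=0.0000; B=V−Δ·S=0.0000
Node (3,2) S=19.3700: V=(p*·4.2478+(1−p*)·0.0000)/1.14=3.2764; Δ=(4.2478−0.0000)/(23.4378−12.2031)=0.3781; B=V−Δ·S=-4.0473
Node (3,3) S=37.2028: V=(p*·25.8254+(1−p*)·4.2478)/1.14=20.3694; Δ=(25.8254−4.2478)/(45.0154−23.4378)=1.0000; B=V−Δ·S=-16.8333
Node (2,0) S=8.3349: V=(p*·0.0000+(1−p*)·0.0000)/1.14=0.0000; Δ=(0.0000−0.0000)/(10.0852−5.2510)=0.0000; B=V−Δ·S=0.0000
Node (2,1) S=16.0083: V=(p*·3.2764+(1−p*)·0.0000)/1.14=2.5272; Δ=(3.2764−0.0000)/(19.3700−10.0852)=0.3529; B=V−Δ·S=-3.1218
Node (2,2) S=30.7461: V=(p*·20.3694+(1−p*)·3.2764)/1.14=16.0583; Δ=(20.3694−3.2764)/(37.2028−19.3700)=0.9585; B=V−Δ·S=-13.4125
Node (1,0) S=13.2300: V=(p*·2.5272+(1−p*)·0.0000)/1.14=1.9493; Δ=(2.5272−0.0000)/(16.0083−8.3349)=0.3293; B=V−Δ·S=-2.4079
Node (1,1) S=25.4100: V=(p*·16.0583+(1−p*)·2.5272)/1.14=12.6537; Δ=(16.0583−2.5272)/(30.7461−16.0083)=0.9181; B=V−Δ·S=-10.6759
Node (0,0) S=21.0000: V=(p*·12.6537+(1−p*)·1.9493)/1.14=9.9665; Δ=(12.6537−1.9493)/(25.4100−13.2300)=0.8789; B=V−Δ·S=-8.4895
Self-financing check: at every node Δ·S+B equals the discounted successor values.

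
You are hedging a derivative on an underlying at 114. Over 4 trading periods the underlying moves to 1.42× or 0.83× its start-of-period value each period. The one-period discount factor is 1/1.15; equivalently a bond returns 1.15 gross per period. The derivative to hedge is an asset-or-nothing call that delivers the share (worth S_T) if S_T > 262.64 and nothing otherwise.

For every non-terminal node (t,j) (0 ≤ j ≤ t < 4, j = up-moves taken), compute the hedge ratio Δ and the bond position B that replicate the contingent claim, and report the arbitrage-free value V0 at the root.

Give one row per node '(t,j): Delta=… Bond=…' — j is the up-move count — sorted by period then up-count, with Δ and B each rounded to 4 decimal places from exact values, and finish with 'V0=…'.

(0,0): Delta=1.3700 Bond=-88.0059
(1,0): Delta=1.0795 Bond=-73.7185
(1,1): Delta=1.5133 Bond=-124.4000
(2,0): Delta=0.0000 Bond=0.0000
(2,1): Delta=1.6119 Bond=-156.3062
(2,2): Delta=1.4646 Bond=-131.8834
(3,0): Delta=0.0000 Bond=0.0000
(3,1): Delta=0.0000 Bond=0.0000
(3,2): Delta=2.4068 Bond=-331.4181
(3,3): Delta=1.0000 Bond=0.0000
V0=68.1729

The replicating-portfolio and risk-neutral prices coincide; use p* = (1.15−0.83)/(1.42−0.83) = 0.5424 for the latter.
Terminal values V(4,·): V(4,0)=0.0000, V(4,1)=0.0000, V(4,2)=0.0000, V(4,3)=270.9243, V(4,4)=463.5091
Node (3,0) S=65.1837: V=(p*·0.0000+(1−p*)·0.0000)/1.15=0.0000; Δ=(0.0000−0.0000)/(92.5609−54.1025)=0.0000; B=V−Δ·S=0.0000
Node (3,1) S=111.5191: V=(p*·0.0000+(1−p*)·0.0000)/1.15=0.0000; Δ=(0.0000−0.0000)/(158.3572−92.5609)=0.0000; B=V−Δ·S=0.0000
Node (3,2) S=190.7918: V=(p*·270.9243+(1−p*)·0.0000)/1.15=127.7757; Δ=(270.9243−0.0000)/(270.9243−158.3572)=2.4068; B=V−Δ·S=-331.4181
Node (3,3) S=326.4148: V=(p*·463.5091+(1−p*)·270.9243)/1.15=326.4148; Δ=(463.5091−270.9243)/(463.5091−270.9243)=1.0000; B=V−Δ·S=0.0000
Node (2,0) S=78.5346: V=(p*·0.0000+(1−p*)·0.0000)/1.15=0.0000; Δ=(0.0000−0.0000)/(111.5191−65.1837)=0.0000; B=V−Δ·S=0.0000
Node (2,1) S=134.3604: V=(p*·127.7757+(1−p*)·0.0000)/1.15=60.2627; Δ=(127.7757−0.0000)/(190.7918−111.5191)=1.6119; B=V−Δ·S=-156.3062
Node (2,2) S=229.8696: V=(p*·326.4148+(1−p*)·127.7757)/1.15=204.7932; Δ=(326.4148−127.7757)/(326.4148−190.7918)=1.4646; B=V−Δ·S=-131.8834
Node (1,0) S=94.6200: V=(p*·60.2627+(1−p*)·0.0000)/1.15=28.4216; Δ=(60.2627−0.0000)/(134.3604−78.5346)=1.0795; B=V−Δ·S=-73.7185
Node (1,1) S=161.8800: V=(p*·204.7932+(1−p*)·60.2627)/1.15=120.5670; Δ=(204.7932−60.2627)/(229.8696−134.3604)=1.5133; B=V−Δ·S=-124.4000
Node (0,0) S=114.0000: V=(p*·120.5670+(1−p*)·28.4216)/1.15=68.1729; Δ=(120.5670−28.4216)/(161.8800−94.6200)=1.3700; B=V−Δ·S=-88.0059
Check: Δ(0,0)·S0 + B(0,0) = 68.1729 = V0.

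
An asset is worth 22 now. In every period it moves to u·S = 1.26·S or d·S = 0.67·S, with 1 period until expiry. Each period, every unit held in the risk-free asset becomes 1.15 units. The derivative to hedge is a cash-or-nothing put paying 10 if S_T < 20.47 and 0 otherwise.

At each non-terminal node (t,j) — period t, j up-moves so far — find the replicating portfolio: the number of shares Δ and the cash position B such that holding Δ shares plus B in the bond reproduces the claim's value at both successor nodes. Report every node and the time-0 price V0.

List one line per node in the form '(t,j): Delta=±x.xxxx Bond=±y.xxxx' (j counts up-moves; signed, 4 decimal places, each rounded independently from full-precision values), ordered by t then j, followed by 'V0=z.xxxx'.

(0,0): Delta=-0.7704 Bond=18.5704
V0=1.6212

Since d<R<u, set p* = (R−d)/(u−d) = 0.8136; price each node as the discounted p*-expectation of its children.
Terminal payoffs: V(1,0)=10.0000, V(1,1)=0.0000
  t=0,j=0: stock 22.0000 → up 27.7200 (V=0.0000), down 14.7400 (V=10.0000). Price 1.6212; hedge Δ=-0.7704, bond B=18.5704.
Check: Δ(0,0)·S0 + B(0,0) = 1.6212 = V0.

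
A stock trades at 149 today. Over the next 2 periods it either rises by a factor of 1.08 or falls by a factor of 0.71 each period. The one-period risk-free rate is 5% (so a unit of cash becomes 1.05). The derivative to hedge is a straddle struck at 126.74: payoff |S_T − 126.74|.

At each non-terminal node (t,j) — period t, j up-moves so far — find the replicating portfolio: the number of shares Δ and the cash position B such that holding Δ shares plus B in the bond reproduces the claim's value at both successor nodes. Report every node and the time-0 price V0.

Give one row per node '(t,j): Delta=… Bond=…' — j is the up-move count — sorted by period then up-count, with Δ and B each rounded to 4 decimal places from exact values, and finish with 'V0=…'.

(0,0): Delta=0.4939 Bond=-35.5575
(1,0): Delta=-1.0000 Bond=120.7048
(1,1): Delta=0.5806 Bond=-51.2801
V0=38.0342

No-arbitrage ⇒ martingale measure with p* = (R−d)/(u−d) = 0.9189.
Terminal values V(2,·): V(2,0)=51.6291, V(2,1)=12.4868, V(2,2)=47.0536
(1,0): S=105.7900. Δ = (V_up−V_dn)/(S_up−S_dn) = (12.4868−51.6291)/(114.2532−75.1109) = -1.0000. V = [p*·12.4868 + (1−p*)·51.6291]/1.05 = 14.9148. B = V − Δ·S = 120.7048.
(1,1): S=160.9200. Δ = (V_up−V_dn)/(S_up−S_dn) = (47.0536−12.4868)/(173.7936−114.2532) = 0.5806. V = [p*·47.0536 + (1−p*)·12.4868]/1.05 = 42.1437. B = V − Δ·S = -51.2801.
(0,0): S=149.0000. Δ = (V_up−V_dn)/(S_up−S_dn) = (42.1437−14.9148)/(160.9200−105.7900) = 0.4939. V = [p*·42.1437 + (1−p*)·14.9148]/1.05 = 38.0342. B = V − Δ·S = -35.5575.
The time-0 hedge costs 38.0342, which is the no-arbitrage price.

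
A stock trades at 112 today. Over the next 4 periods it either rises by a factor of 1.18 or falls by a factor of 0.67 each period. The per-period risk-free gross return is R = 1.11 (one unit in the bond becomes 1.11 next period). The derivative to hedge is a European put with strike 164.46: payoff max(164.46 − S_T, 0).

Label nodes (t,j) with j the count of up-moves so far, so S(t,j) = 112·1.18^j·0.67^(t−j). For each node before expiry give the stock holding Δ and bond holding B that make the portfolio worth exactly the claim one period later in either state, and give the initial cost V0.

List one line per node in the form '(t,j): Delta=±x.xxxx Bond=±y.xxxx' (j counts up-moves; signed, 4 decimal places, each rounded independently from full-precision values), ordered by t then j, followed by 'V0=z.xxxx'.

The replicating-portfolio and risk-neutral prices coincide; use p* = (1.11−0.67)/(1.18−0.67) = 0.8627 for the latter.
Terminal values V(4,·): V(4,0)=141.8907, V(4,1)=124.7112, V(4,2)=94.4546, V(4,3)=41.1669, V(4,4)=0.0000
  t=3,j=0: stock 33.6855 → up 39.7488 (V=124.7112), down 22.5693 (V=141.8907). Price 114.4767; hedge Δ=-1.0000, bond B=148.1622.
  t=3,j=1: stock 59.3266 → up 70.0054 (V=94.4546), down 39.7488 (V=124.7112). Price 88.8355; hedge Δ=-1.0000, bond B=148.1622.
  t=3,j=2: stock 104.4857 → up 123.2931 (V=41.1669), down 70.0054 (V=94.4546). Price 43.6765; hedge Δ=-1.0000, bond B=148.1622.
  t=3,j=3: stock 184.0196 → up 217.1431 (V=0.0000), down 123.2931 (V=41.1669). Price 5.0904; hedge Δ=-0.4386, bond B=85.8098.
  t=2,j=0: stock 50.2768 → up 59.3266 (V=88.8355), down 33.6855 (V=114.4767). Price 83.2026; hedge Δ=-1.0000, bond B=133.4794.
  t=2,j=1: stock 88.5472 → up 104.4857 (V=43.6765), down 59.3266 (V=88.8355). Price 44.9322; hedge Δ=-1.0000, bond B=133.4794.
  t=2,j=2: stock 155.9488 → up 184.0196 (V=5.0904), down 104.4857 (V=43.6765). Price 9.3572; hedge Δ=-0.4852, bond B=85.0162.
  t=1,j=0: stock 75.0400 → up 88.5472 (V=44.9322), down 50.2768 (V=83.2026). Price 45.2117; hedge Δ=-1.0000, bond B=120.2517.
  t=1,j=1: stock 132.1600 → up 155.9488 (V=9.3572), down 88.5472 (V=44.9322). Price 12.8289; hedge Δ=-0.5278, bond B=82.5838.
  t=0,j=0: stock 112.0000 → up 132.1600 (V=12.8289), down 75.0400 (V=45.2117). Price 15.5618; hedge Δ=-0.5669, bond B=79.0576.
Root portfolio cost Δ·112+B reproduces V0=15.5618.

(0,0): Delta=-0.5669 Bond=79.0576
(1,0): Delta=-1.0000 Bond=120.2517
(1,1): Delta=-0.5278 Bond=82.5838
(2,0): Delta=-1.0000 Bond=133.4794
(2,1): Delta=-1.0000 Bond=133.4794
(2,2): Delta=-0.4852 Bond=85.0162
(3,0): Delta=-1.0000 Bond=148.1622
(3,1): Delta=-1.0000 Bond=148.1622
(3,2): Delta=-1.0000 Bond=148.1622
(3,3): Delta=-0.4386 Bond=85.8098
V0=15.5618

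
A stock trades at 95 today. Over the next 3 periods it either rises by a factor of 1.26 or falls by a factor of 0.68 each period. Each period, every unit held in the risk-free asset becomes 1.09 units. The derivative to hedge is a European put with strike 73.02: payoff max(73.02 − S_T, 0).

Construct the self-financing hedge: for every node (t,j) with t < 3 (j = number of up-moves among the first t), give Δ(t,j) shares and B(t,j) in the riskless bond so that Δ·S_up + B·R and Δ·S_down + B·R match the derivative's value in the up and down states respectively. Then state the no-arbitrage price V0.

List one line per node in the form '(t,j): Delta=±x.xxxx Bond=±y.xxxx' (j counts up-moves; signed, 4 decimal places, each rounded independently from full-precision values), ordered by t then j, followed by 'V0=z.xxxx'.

(0,0): Delta=-0.1453 Bond=17.1276
(1,0): Delta=-0.4887 Bond=40.8542
(1,1): Delta=-0.0684 Bond=9.4703
(2,0): Delta=-1.0000 Bond=66.9908
(2,1): Delta=-0.3743 Bond=35.2185
(2,2): Delta=0.0000 Bond=0.0000
V0=3.3249

Since d<R<u, set p* = (R−d)/(u−d) = 0.7069; price each node as the discounted p*-expectation of its children.
At expiry t=3: V(3,0)=43.1490, V(3,1)=17.6707, V(3,2)=0.0000, V(3,3)=0.0000
Node (2,0) S=43.9280: V=(p*·17.6707+(1−p*)·43.1490)/1.09=23.0628; Δ=(17.6707−43.1490)/(55.3493−29.8710)=-1.0000; B=V−Δ·S=66.9908
Node (2,1) S=81.3960: V=(p*·0.0000+(1−p*)·17.6707)/1.09=4.7517; Δ=(0.0000−17.6707)/(102.5590−55.3493)=-0.3743; B=V−Δ·S=35.2185
Node (2,2) S=150.8220: V=(p*·0.0000+(1−p*)·0.0000)/1.09=0.0000; Δ=(0.0000−0.0000)/(190.0357−102.5590)=0.0000; B=V−Δ·S=0.0000
Node (1,0) S=64.6000: V=(p*·4.7517+(1−p*)·23.0628)/1.09=9.2833; Δ=(4.7517−23.0628)/(81.3960−43.9280)=-0.4887; B=V−Δ·S=40.8542
Node (1,1) S=119.7000: V=(p*·0.0000+(1−p*)·4.7517)/1.09=1.2777; Δ=(0.0000−4.7517)/(150.8220−81.3960)=-0.0684; B=V−Δ·S=9.4703
Node (0,0) S=95.0000: V=(p*·1.2777+(1−p*)·9.2833)/1.09=3.3249; Δ=(1.2777−9.2833)/(119.7000−64.6000)=-0.1453; B=V−Δ·S=17.1276
Root portfolio cost Δ·95+B reproduces V0=3.3249.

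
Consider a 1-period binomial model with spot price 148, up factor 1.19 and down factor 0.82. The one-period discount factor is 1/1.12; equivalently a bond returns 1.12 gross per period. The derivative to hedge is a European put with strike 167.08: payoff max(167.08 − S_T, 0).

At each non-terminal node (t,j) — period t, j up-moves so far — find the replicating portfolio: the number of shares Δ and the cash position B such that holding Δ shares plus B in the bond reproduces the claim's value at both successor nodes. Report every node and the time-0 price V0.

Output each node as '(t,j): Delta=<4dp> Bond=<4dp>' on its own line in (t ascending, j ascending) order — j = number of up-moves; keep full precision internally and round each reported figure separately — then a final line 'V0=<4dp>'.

Since d<R<u, set p* = (R−d)/(u−d) = 0.8108; price each node as the discounted p*-expectation of its children.
Terminal payoffs: V(1,0)=45.7200, V(1,1)=0.0000
  t=0,j=0: stock 148.0000 → up 176.1200 (V=0.0000), down 121.3600 (V=45.7200). Price 7.7230; hedge Δ=-0.8349, bond B=131.2905.
The time-0 hedge costs 7.7230, which is the no-arbitrage price.

(0,0): Delta=-0.8349 Bond=131.2905
V0=7.7230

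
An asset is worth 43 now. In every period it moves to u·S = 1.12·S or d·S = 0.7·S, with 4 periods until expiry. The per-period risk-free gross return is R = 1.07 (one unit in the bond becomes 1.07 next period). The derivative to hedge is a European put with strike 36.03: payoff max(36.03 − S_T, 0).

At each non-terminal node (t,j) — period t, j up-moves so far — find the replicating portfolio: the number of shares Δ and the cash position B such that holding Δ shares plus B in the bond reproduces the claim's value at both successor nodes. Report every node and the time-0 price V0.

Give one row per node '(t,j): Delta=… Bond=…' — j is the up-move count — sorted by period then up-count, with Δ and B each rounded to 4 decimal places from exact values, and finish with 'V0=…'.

The replicating-portfolio and risk-neutral prices coincide; use p* = (1.07−0.7)/(1.12−0.7) = 0.8810 for the latter.
Terminal values V(4,·): V(4,0)=25.7057, V(4,1)=19.5111, V(4,2)=9.5998, V(4,3)=0.0000, V(4,4)=0.0000
Node (3,0) S=14.7490: V=(p*·19.5111+(1−p*)·25.7057)/1.07=18.9239; Δ=(19.5111−25.7057)/(16.5189−10.3243)=-1.0000; B=V−Δ·S=33.6729
Node (3,1) S=23.5984: V=(p*·9.5998+(1−p*)·19.5111)/1.07=10.0745; Δ=(9.5998−19.5111)/(26.4302−16.5189)=-1.0000; B=V−Δ·S=33.6729
Node (3,2) S=37.7574: V=(p*·0.0000+(1−p*)·9.5998)/1.07=1.0681; Δ=(0.0000−9.5998)/(42.2883−26.4302)=-0.6054; B=V−Δ·S=23.9247
Node (3,3) S=60.4119: V=(p*·0.0000+(1−p*)·0.0000)/1.07=0.0000; Δ=(0.0000−0.0000)/(67.6613−42.2883)=0.0000; B=V−Δ·S=0.0000
Node (2,0) S=21.0700: V=(p*·10.0745+(1−p*)·18.9239)/1.07=10.4000; Δ=(10.0745−18.9239)/(23.5984−14.7490)=-1.0000; B=V−Δ·S=31.4700
Node (2,1) S=33.7120: V=(p*·1.0681+(1−p*)·10.0745)/1.07=2.0002; Δ=(1.0681−10.0745)/(37.7574−23.5984)=-0.6361; B=V−Δ·S=23.4441
Node (2,2) S=53.9392: V=(p*·0.0000+(1−p*)·1.0681)/1.07=0.1188; Δ=(0.0000−1.0681)/(60.4119−37.7574)=-0.0471; B=V−Δ·S=2.6619
Node (1,0) S=30.1000: V=(p*·2.0002+(1−p*)·10.4000)/1.07=2.8039; Δ=(2.0002−10.4000)/(33.7120−21.0700)=-0.6644; B=V−Δ·S=22.8034
Node (1,1) S=48.1600: V=(p*·0.1188+(1−p*)·2.0002)/1.07=0.3204; Δ=(0.1188−2.0002)/(53.9392−33.7120)=-0.0930; B=V−Δ·S=4.7999
Node (0,0) S=43.0000: V=(p*·0.3204+(1−p*)·2.8039)/1.07=0.5757; Δ=(0.3204−2.8039)/(48.1600−30.1000)=-0.1375; B=V−Δ·S=6.4890
Check: Δ(0,0)·S0 + B(0,0) = 0.5757 = V0.

(0,0): Delta=-0.1375 Bond=6.4890
(1,0): Delta=-0.6644 Bond=22.8034
(1,1): Delta=-0.0930 Bond=4.7999
(2,0): Delta=-1.0000 Bond=31.4700
(2,1): Delta=-0.6361 Bond=23.4441
(2,2): Delta=-0.0471 Bond=2.6619
(3,0): Delta=-1.0000 Bond=33.6729
(3,1): Delta=-1.0000 Bond=33.6729
(3,2): Delta=-0.6054 Bond=23.9247
(3,3): Delta=0.0000 Bond=0.0000
V0=0.5757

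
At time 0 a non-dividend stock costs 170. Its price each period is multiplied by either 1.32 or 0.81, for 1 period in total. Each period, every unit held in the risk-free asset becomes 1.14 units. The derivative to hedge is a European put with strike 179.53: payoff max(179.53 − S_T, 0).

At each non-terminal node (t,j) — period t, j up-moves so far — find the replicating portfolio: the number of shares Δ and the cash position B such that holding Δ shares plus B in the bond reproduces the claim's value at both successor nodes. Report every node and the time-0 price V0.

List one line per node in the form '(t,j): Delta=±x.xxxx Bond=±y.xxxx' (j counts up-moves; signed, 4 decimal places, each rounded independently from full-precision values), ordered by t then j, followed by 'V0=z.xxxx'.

(0,0): Delta=-0.4825 Bond=94.9701
V0=12.9505

No-arbitrage ⇒ martingale measure with p* = (R−d)/(u−d) = 0.6471.
At expiry t=1: V(1,0)=41.8300, V(1,1)=0.0000
(0,0): S=170.0000. Δ = (V_up−V_dn)/(S_up−S_dn) = (0.0000−41.8300)/(224.4000−137.7000) = -0.4825. V = [p*·0.0000 + (1−p*)·41.8300]/1.14 = 12.9505. B = V − Δ·S = 94.9701.
Each (Δ,B) replicates both successor values, so the strategy is self-financing and V0 is arbitrage-free.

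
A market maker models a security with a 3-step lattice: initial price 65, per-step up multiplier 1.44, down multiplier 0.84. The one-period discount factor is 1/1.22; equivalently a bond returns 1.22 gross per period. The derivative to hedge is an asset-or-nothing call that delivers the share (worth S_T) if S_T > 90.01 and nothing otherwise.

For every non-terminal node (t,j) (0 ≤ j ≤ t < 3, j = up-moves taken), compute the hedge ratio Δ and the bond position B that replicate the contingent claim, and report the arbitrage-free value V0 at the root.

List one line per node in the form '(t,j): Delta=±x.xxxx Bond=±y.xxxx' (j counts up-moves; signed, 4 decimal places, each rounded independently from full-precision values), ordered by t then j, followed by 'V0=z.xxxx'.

(0,0): Delta=1.4647 Bond=-40.5415
(1,0): Delta=1.7941 Bond=-67.4463
(1,1): Delta=1.3534 Bond=-39.0479
(2,0): Delta=0.0000 Bond=0.0000
(2,1): Delta=2.4000 Bond=-129.9229
(2,2): Delta=1.0000 Bond=0.0000
V0=54.6633

Under the risk-neutral measure, an up-move has probability p* = (R−d)/(u−d) = 0.6333 and values discount at R = 1.22.
Terminal payoffs: V(3,0)=0.0000, V(3,1)=0.0000, V(3,2)=113.2186, V(3,3)=194.0890
  t=2,j=0: stock 45.8640 → up 66.0442 (V=0.0000), down 38.5258 (V=0.0000). Price 0.0000; hedge Δ=0.0000, bond B=0.0000.
  t=2,j=1: stock 78.6240 → up 113.2186 (V=113.2186), down 66.0442 (V=0.0000). Price 58.7747; hedge Δ=2.4000, bond B=-129.9229.
  t=2,j=2: stock 134.7840 → up 194.0890 (V=194.0890), down 113.2186 (V=113.2186). Price 134.7840; hedge Δ=1.0000, bond B=0.0000.
  t=1,j=0: stock 54.6000 → up 78.6240 (V=58.7747), down 45.8640 (V=0.0000). Price 30.5114; hedge Δ=1.7941, bond B=-67.4463.
  t=1,j=1: stock 93.6000 → up 134.7840 (V=134.7840), down 78.6240 (V=58.7747). Price 87.6344; hedge Δ=1.3534, bond B=-39.0479.
  t=0,j=0: stock 65.0000 → up 93.6000 (V=87.6344), down 54.6000 (V=30.5114). Price 54.6633; hedge Δ=1.4647, bond B=-40.5415.
Self-financing check: at every node Δ·S+B equals the discounted successor values.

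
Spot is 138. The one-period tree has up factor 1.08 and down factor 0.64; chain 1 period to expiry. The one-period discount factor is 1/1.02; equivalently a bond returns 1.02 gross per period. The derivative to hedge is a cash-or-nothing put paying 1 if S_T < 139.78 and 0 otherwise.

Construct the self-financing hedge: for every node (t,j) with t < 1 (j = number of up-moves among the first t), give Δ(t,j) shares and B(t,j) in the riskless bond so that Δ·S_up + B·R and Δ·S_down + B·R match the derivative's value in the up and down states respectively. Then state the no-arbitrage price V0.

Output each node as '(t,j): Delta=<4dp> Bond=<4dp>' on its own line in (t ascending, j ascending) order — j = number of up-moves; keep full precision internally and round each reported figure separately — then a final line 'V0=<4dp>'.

Since d<R<u, set p* = (R−d)/(u−d) = 0.8636; price each node as the discounted p*-expectation of its children.
Terminal values V(1,·): V(1,0)=1.0000, V(1,1)=0.0000
(0,0): S=138.0000. Δ = (V_up−V_dn)/(S_up−S_dn) = (0.0000−1.0000)/(149.0400−88.3200) = -0.0165. V = [p*·0.0000 + (1−p*)·1.0000]/1.02 = 0.1337. B = V − Δ·S = 2.4064.
Each (Δ,B) replicates both successor values, so the strategy is self-financing and V0 is arbitrage-free.

(0,0): Delta=-0.0165 Bond=2.4064
V0=0.1337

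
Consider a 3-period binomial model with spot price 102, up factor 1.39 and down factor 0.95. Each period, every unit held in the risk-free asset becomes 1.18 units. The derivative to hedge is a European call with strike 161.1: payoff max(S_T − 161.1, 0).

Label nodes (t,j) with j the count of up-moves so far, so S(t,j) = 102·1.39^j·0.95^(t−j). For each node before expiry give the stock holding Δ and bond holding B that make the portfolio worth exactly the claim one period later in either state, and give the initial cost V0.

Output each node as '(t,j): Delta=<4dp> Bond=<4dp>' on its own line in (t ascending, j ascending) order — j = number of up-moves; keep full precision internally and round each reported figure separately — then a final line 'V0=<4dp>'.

(0,0): Delta=0.5877 Bond=-43.9185
(1,0): Delta=0.2714 Bond=-21.1721
(1,1): Delta=0.7851 Bond=-79.8103
(2,0): Delta=0.0000 Bond=0.0000
(2,1): Delta=0.4407 Bond=-47.7937
(2,2): Delta=1.0000 Bond=-136.5254
V0=16.0286

Under the risk-neutral measure, an up-move has probability p* = (R−d)/(u−d) = 0.5227 and values discount at R = 1.18.
Payoff layer (t=3): V(3,0)=0.0000, V(3,1)=0.0000, V(3,2)=26.1205, V(3,3)=112.8331
Node (2,0) S=92.0550: V=(p*·0.0000+(1−p*)·0.0000)/1.18=0.0000; Δ=(0.0000−0.0000)/(127.9564−87.4522)=0.0000; B=V−Δ·S=0.0000
Node (2,1) S=134.6910: V=(p*·26.1205+(1−p*)·0.0000)/1.18=11.5711; Δ=(26.1205−0.0000)/(187.2205−127.9564)=0.4407; B=V−Δ·S=-47.7937
Node (2,2) S=197.0742: V=(p*·112.8331+(1−p*)·26.1205)/1.18=60.5488; Δ=(112.8331−26.1205)/(273.9331−187.2205)=1.0000; B=V−Δ·S=-136.5254
Node (1,0) S=96.9000: V=(p*·11.5711+(1−p*)·0.0000)/1.18=5.1259; Δ=(11.5711−0.0000)/(134.6910−92.0550)=0.2714; B=V−Δ·S=-21.1721
Node (1,1) S=141.7800: V=(p*·60.5488+(1−p*)·11.5711)/1.18=31.5026; Δ=(60.5488−11.5711)/(197.0742−134.6910)=0.7851; B=V−Δ·S=-79.8103
Node (0,0) S=102.0000: V=(p*·31.5026+(1−p*)·5.1259)/1.18=16.0286; Δ=(31.5026−5.1259)/(141.7800−96.9000)=0.5877; B=V−Δ·S=-43.9185
The time-0 hedge costs 16.0286, which is the no-arbitrage price.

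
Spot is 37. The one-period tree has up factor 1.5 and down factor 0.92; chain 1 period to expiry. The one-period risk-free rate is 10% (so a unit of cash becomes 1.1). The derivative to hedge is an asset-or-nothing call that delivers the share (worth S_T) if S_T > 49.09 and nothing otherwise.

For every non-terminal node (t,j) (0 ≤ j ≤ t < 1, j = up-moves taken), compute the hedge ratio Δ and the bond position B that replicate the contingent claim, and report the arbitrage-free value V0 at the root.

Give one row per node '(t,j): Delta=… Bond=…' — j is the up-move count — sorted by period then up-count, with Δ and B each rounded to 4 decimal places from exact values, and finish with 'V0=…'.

(0,0): Delta=2.5862 Bond=-80.0313
V0=15.6583

No-arbitrage ⇒ martingale measure with p* = (R−d)/(u−d) = 0.3103.
At expiry t=1: V(1,0)=0.0000, V(1,1)=55.5000
Node (0,0) S=37.0000: V=(p*·55.5000+(1−p*)·0.0000)/1.1=15.6583; Δ=(55.5000−0.0000)/(55.5000−34.0400)=2.5862; B=V−Δ·S=-80.0313
Root portfolio cost Δ·37+B reproduces V0=15.6583.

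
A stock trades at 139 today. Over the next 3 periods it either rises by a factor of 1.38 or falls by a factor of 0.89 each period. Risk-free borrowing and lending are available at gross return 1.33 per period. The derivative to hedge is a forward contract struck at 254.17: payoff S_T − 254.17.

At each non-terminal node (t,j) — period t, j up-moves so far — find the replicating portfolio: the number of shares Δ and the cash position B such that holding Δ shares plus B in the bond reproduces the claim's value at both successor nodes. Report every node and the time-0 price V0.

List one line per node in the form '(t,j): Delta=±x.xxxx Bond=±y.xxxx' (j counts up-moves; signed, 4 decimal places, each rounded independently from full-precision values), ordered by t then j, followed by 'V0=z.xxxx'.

(0,0): Delta=1.0000 Bond=-108.0362
(1,0): Delta=1.0000 Bond=-143.6882
(1,1): Delta=1.0000 Bond=-143.6882
(2,0): Delta=1.0000 Bond=-191.1053
(2,1): Delta=1.0000 Bond=-191.1053
(2,2): Delta=1.0000 Bond=-191.1053
V0=30.9638

Since d<R<u, set p* = (R−d)/(u−d) = 0.8980; price each node as the discounted p*-expectation of its children.
Payoff layer (t=3): V(3,0)=-156.1793, V(3,1)=-102.2294, V(3,2)=-18.5767, V(3,3)=111.1320
(2,0): S=110.1019. Δ = (V_up−V_dn)/(S_up−S_dn) = (-102.2294−-156.1793)/(151.9406−97.9907) = 1.0000. V = [p*·-102.2294 + (1−p*)·-156.1793]/1.33 = -81.0034. B = V − Δ·S = -191.1053.
(2,1): S=170.7198. Δ = (V_up−V_dn)/(S_up−S_dn) = (-18.5767−-102.2294)/(235.5933−151.9406) = 1.0000. V = [p*·-18.5767 + (1−p*)·-102.2294]/1.33 = -20.3855. B = V − Δ·S = -191.1053.
(2,2): S=264.7116. Δ = (V_up−V_dn)/(S_up−S_dn) = (111.1320−-18.5767)/(365.3020−235.5933) = 1.0000. V = [p*·111.1320 + (1−p*)·-18.5767]/1.33 = 73.6063. B = V − Δ·S = -191.1053.
(1,0): S=123.7100. Δ = (V_up−V_dn)/(S_up−S_dn) = (-20.3855−-81.0034)/(170.7198−110.1019) = 1.0000. V = [p*·-20.3855 + (1−p*)·-81.0034]/1.33 = -19.9782. B = V − Δ·S = -143.6882.
(1,1): S=191.8200. Δ = (V_up−V_dn)/(S_up−S_dn) = (73.6063−-20.3855)/(264.7116−170.7198) = 1.0000. V = [p*·73.6063 + (1−p*)·-20.3855]/1.33 = 48.1318. B = V − Δ·S = -143.6882.
(0,0): S=139.0000. Δ = (V_up−V_dn)/(S_up−S_dn) = (48.1318−-19.9782)/(191.8200−123.7100) = 1.0000. V = [p*·48.1318 + (1−p*)·-19.9782]/1.33 = 30.9638. B = V − Δ·S = -108.0362.
The time-0 hedge costs 30.9638, which is the no-arbitrage price.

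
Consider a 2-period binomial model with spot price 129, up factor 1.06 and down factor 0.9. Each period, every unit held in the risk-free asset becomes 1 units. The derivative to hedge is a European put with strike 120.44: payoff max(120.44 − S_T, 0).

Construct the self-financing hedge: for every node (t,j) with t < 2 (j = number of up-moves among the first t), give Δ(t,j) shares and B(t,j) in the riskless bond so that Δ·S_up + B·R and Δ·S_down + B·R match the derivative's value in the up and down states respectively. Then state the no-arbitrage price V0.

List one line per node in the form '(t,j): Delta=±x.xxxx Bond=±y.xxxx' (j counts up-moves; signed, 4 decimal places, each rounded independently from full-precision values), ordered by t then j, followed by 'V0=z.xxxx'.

The replicating-portfolio and risk-neutral prices coincide; use p* = (1−0.9)/(1.06−0.9) = 0.6250 for the latter.
Terminal values V(2,·): V(2,0)=15.9500, V(2,1)=0.0000, V(2,2)=0.0000
  t=1,j=0: stock 116.1000 → up 123.0660 (V=0.0000), down 104.4900 (V=15.9500). Price 5.9812; hedge Δ=-0.8586, bond B=105.6687.
  t=1,j=1: stock 136.7400 → up 144.9444 (V=0.0000), down 123.0660 (V=0.0000). Price 0.0000; hedge Δ=0.0000, bond B=0.0000.
  t=0,j=0: stock 129.0000 → up 136.7400 (V=0.0000), down 116.1000 (V=5.9812). Price 2.2430; hedge Δ=-0.2898, bond B=39.6258.
Each (Δ,B) replicates both successor values, so the strategy is self-financing and V0 is arbitrage-free.

(0,0): Delta=-0.2898 Bond=39.6258
(1,0): Delta=-0.8586 Bond=105.6687
(1,1): Delta=0.0000 Bond=0.0000
V0=2.2430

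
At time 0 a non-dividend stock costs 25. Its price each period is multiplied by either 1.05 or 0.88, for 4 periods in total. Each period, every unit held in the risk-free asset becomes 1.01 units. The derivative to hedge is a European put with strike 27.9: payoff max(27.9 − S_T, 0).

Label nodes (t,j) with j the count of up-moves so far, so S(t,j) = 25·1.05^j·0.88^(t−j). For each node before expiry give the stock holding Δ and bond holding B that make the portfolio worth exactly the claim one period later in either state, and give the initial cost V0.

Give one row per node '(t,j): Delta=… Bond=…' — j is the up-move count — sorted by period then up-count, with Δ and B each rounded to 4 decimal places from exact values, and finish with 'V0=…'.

(0,0): Delta=-0.7459 Bond=21.2776
(1,0): Delta=-1.0000 Bond=27.0795
(1,1): Delta=-0.6804 Bond=19.7706
(2,0): Delta=-1.0000 Bond=27.3503
(2,1): Delta=-1.0000 Bond=27.3503
(2,2): Delta=-0.5980 Bond=17.6970
(3,0): Delta=-1.0000 Bond=27.6238
(3,1): Delta=-1.0000 Bond=27.6238
(3,2): Delta=-1.0000 Bond=27.6238
(3,3): Delta=-0.4944 Bond=14.8740
V0=2.6288

The replicating-portfolio and risk-neutral prices coincide; use p* = (1.01−0.88)/(1.05−0.88) = 0.7647 for the latter.
Payoff layer (t=4): V(4,0)=12.9076, V(4,1)=10.0114, V(4,2)=6.5556, V(4,3)=2.4322, V(4,4)=0.0000
Node (3,0) S=17.0368: V=(p*·10.0114+(1−p*)·12.9076)/1.01=10.5870; Δ=(10.0114−12.9076)/(17.8886−14.9924)=-1.0000; B=V−Δ·S=27.6238
Node (3,1) S=20.3280: V=(p*·6.5556+(1−p*)·10.0114)/1.01=7.2958; Δ=(6.5556−10.0114)/(21.3444−17.8886)=-1.0000; B=V−Δ·S=27.6238
Node (3,2) S=24.2550: V=(p*·2.4322+(1−p*)·6.5556)/1.01=3.3688; Δ=(2.4322−6.5556)/(25.4677−21.3444)=-1.0000; B=V−Δ·S=27.6238
Node (3,3) S=28.9406: V=(p*·0.0000+(1−p*)·2.4322)/1.01=0.5666; Δ=(0.0000−2.4322)/(30.3877−25.4678)=-0.4944; B=V−Δ·S=14.8740
Node (2,0) S=19.3600: V=(p*·7.2958+(1−p*)·10.5870)/1.01=7.9903; Δ=(7.2958−10.5870)/(20.3280−17.0368)=-1.0000; B=V−Δ·S=27.3503
Node (2,1) S=23.1000: V=(p*·3.3688+(1−p*)·7.2958)/1.01=4.2503; Δ=(3.3688−7.2958)/(24.2550−20.3280)=-1.0000; B=V−Δ·S=27.3503
Node (2,2) S=27.5625: V=(p*·0.5666+(1−p*)·3.3688)/1.01=1.2138; Δ=(0.5666−3.3688)/(28.9406−24.2550)=-0.5980; B=V−Δ·S=17.6970
Node (1,0) S=22.0000: V=(p*·4.2503+(1−p*)·7.9903)/1.01=5.0795; Δ=(4.2503−7.9903)/(23.1000−19.3600)=-1.0000; B=V−Δ·S=27.0795
Node (1,1) S=26.2500: V=(p*·1.2138+(1−p*)·4.2503)/1.01=1.9092; Δ=(1.2138−4.2503)/(27.5625−23.1000)=-0.6804; B=V−Δ·S=19.7706
Node (0,0) S=25.0000: V=(p*·1.9092+(1−p*)·5.0795)/1.01=2.6288; Δ=(1.9092−5.0795)/(26.2500−22.0000)=-0.7459; B=V−Δ·S=21.2776
Check: Δ(0,0)·S0 + B(0,0) = 2.6288 = V0.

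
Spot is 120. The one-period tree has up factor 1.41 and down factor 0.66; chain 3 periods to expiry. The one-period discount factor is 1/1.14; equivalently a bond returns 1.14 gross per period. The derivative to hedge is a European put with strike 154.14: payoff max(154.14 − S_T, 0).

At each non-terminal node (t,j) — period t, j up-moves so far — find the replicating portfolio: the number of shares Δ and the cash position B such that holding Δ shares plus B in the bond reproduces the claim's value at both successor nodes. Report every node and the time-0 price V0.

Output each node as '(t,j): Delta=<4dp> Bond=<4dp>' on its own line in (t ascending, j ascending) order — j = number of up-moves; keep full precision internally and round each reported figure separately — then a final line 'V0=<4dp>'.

(0,0): Delta=-0.3603 Bond=60.5173
(1,0): Delta=-0.9686 Bond=117.1680
(1,1): Delta=-0.2002 Bond=41.8894
(2,0): Delta=-1.0000 Bond=135.2105
(2,1): Delta=-0.9604 Bond=132.6496
(2,2): Delta=0.0000 Bond=0.0000
V0=17.2773

No-arbitrage ⇒ martingale measure with p* = (R−d)/(u−d) = 0.6400.
At expiry t=3: V(3,0)=119.6405, V(3,1)=80.4365, V(3,2)=0.0000, V(3,3)=0.0000
  t=2,j=0: stock 52.2720 → up 73.7035 (V=80.4365), down 34.4995 (V=119.6405). Price 82.9385; hedge Δ=-1.0000, bond B=135.2105.
  t=2,j=1: stock 111.6720 → up 157.4575 (V=0.0000), down 73.7035 (V=80.4365). Price 25.4010; hedge Δ=-0.9604, bond B=132.6496.
  t=2,j=2: stock 238.5720 → up 336.3865 (V=0.0000), down 157.4575 (V=0.0000). Price 0.0000; hedge Δ=0.0000, bond B=0.0000.
  t=1,j=0: stock 79.2000 → up 111.6720 (V=25.4010), down 52.2720 (V=82.9385). Price 40.4513; hedge Δ=-0.9686, bond B=117.1680.
  t=1,j=1: stock 169.2000 → up 238.5720 (V=0.0000), down 111.6720 (V=25.4010). Price 8.0214; hedge Δ=-0.2002, bond B=41.8894.
  t=0,j=0: stock 120.0000 → up 169.2000 (V=8.0214), down 79.2000 (V=40.4513). Price 17.2773; hedge Δ=-0.3603, bond B=60.5173.
The time-0 hedge costs 17.2773, which is the no-arbitrage price.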